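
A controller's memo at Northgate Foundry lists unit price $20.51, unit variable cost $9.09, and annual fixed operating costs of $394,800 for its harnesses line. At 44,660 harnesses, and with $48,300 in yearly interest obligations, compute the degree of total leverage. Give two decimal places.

Total contribution margin = 44,660 × $11.42 = $510,017.20.
Operating income = contribution − fixed costs = $510,017.20 − $394,800 = $115,217.20. Interest = $48,300.00, so EBIT − I = $66,917.20.
DCL = contribution ÷ (EBIT − I) = $510,017.20 ÷ $66,917.20 = 7.6216.

7.62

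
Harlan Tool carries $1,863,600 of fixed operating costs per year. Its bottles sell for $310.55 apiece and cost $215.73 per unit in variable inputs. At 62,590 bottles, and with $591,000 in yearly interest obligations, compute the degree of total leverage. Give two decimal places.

1.71

Contribution at this volume is 62,590 × $94.82 = $5,934,783.80.
Subtracting fixed costs: EBIT = $5,934,783.80 − $1,863,600 = $4,071,183.80. Interest = $591,000.00.
DOL = $5,934,783.80 ÷ $4,071,183.80 = 1.4578; DFL = $4,071,183.80 ÷ $3,480,183.80 = 1.1698.
Combined leverage = 1.4578 × 1.1698 = 1.7053.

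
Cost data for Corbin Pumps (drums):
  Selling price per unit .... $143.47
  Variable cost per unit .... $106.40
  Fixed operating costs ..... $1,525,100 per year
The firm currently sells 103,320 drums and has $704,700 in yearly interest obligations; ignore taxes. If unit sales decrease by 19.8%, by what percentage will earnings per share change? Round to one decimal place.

Contribution at this volume is 103,320 × $37.07 = $3,830,072.40.
Subtracting fixed costs: EBIT = $3,830,072.40 − $1,525,100 = $2,304,972.40.
After interest of $704,700.00, pre-tax earnings = $1,600,272.40.
DCL = total CM / (EBIT − I) = $3,830,072.40 / $1,600,272.40 = 2.3934.
EPS therefore changes by 2.3934 × (-19.8%) = -47.4%.

-47.4%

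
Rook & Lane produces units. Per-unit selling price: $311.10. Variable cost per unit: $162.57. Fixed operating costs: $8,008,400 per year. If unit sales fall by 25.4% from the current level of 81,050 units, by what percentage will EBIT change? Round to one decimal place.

At 81,050 units, contribution = 81,050 × $148.53 = $12,038,356.50.
EBIT = $12,038,356.50 − $8,008,400 = $4,029,956.50.
So DOL = total CM / EBIT = $12,038,356.50 / $4,029,956.50 = 2.9872.
Operating income changes by 2.9872 × -25.4% = -75.9%.

-75.9%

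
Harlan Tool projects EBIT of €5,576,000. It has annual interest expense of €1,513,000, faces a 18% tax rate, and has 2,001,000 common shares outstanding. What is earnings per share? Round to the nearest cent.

€1.66

Interest = €1,513,000.00, so EBT = €5,576,000 − €1,513,000.00 = €4,063,000.00.
After tax at 18%: net income = €4,063,000.00 × 0.82 = €3,331,660.00.
EPS = €3,331,660.00 ÷ 2,001,000 = €1.66.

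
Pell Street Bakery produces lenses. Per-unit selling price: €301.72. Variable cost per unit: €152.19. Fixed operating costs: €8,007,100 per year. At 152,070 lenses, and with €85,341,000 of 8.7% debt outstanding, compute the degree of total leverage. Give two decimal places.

3.11

Total contribution margin = 152,070 × €149.53 = €22,739,027.10.
Operating income = contribution − fixed costs = €22,739,027.10 − €8,007,100 = €14,731,927.10. Interest = €7,424,667.00.
DOL = €22,739,027.10 ÷ €14,731,927.10 = 1.5435; DFL = €14,731,927.10 ÷ €7,307,260.10 = 2.0161.
DCL = DOL × DFL = 1.5435 × 2.0161 = 3.1119.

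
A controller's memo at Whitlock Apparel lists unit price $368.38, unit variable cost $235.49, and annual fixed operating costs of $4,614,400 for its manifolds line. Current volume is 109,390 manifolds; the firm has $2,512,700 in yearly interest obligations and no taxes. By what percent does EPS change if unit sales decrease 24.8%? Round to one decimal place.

-48.7%

At 109,390 units, contribution = 109,390 × $132.89 = $14,536,837.10.
Operating income = contribution − fixed costs = $14,536,837.10 − $4,614,400 = $9,922,437.10.
After interest of $2,512,700.00, pre-tax earnings = $7,409,737.10.
DCL = total CM / (EBIT − I) = $14,536,837.10 / $7,409,737.10 = 1.9619.
EPS therefore changes by 1.9619 × (-24.8%) = -48.7%.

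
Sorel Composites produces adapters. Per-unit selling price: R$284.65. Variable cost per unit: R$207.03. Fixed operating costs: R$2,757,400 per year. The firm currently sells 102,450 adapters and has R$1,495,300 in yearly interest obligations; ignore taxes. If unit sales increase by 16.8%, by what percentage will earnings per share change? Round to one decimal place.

+36.1%

At 102,450 units, contribution = 102,450 × R$77.62 = R$7,952,169.00.
Subtracting fixed costs: EBIT = R$7,952,169.00 − R$2,757,400 = R$5,194,769.00.
After interest of R$1,495,300.00, pre-tax earnings = R$3,699,469.00.
Degree of combined leverage = contribution ÷ (EBIT − I) = R$7,952,169.00 ÷ R$3,699,469.00 = 2.1495.
%ΔEPS = DCL × %ΔSales = 2.1495 × +16.8% = +36.1%.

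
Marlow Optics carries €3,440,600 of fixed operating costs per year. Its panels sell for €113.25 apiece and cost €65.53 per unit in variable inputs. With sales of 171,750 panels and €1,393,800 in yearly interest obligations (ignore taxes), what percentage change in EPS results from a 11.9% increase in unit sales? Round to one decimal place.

Total contribution margin = 171,750 × €47.72 = €8,195,910.00.
Subtracting fixed costs: EBIT = €8,195,910.00 − €3,440,600 = €4,755,310.00.
After interest of €1,393,800.00, pre-tax earnings = €3,361,510.00.
DCL = total CM / (EBIT − I) = €8,195,910.00 / €3,361,510.00 = 2.4382.
EPS therefore changes by 2.4382 × (+11.9%) = +29.0%.

+29.0%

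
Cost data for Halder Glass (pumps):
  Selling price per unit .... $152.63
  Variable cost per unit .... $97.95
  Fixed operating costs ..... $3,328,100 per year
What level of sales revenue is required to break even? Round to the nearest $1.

CM per unit = $152.63 − $97.95 = $54.68; CM ratio = $54.68 / $152.63 = 0.3583.
Break-even sales = FC ÷ CM ratio = $3,328,100 × $152.63 / $54.68 = $9,289,830.

$9,289,830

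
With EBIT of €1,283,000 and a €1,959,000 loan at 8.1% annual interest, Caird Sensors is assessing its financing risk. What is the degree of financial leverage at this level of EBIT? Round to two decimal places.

1.14

Annual interest charges come to €158,679.00.
Degree of financial leverage = EBIT / (EBIT − interest) = €1,283,000 / €1,124,321.00 = 1.1411.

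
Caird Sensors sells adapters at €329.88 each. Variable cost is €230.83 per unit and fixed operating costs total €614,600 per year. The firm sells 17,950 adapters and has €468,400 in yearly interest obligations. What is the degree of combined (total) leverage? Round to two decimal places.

2.56

Contribution at this volume is 17,950 × €99.05 = €1,777,947.50.
EBIT = €1,777,947.50 − €614,600 = €1,163,347.50. Interest = €468,400.00.
DOL = €1,777,947.50 ÷ €1,163,347.50 = 1.5283; DFL = €1,163,347.50 ÷ €694,947.50 = 1.6740.
Combined leverage = 1.5283 × 1.6740 = 2.5584.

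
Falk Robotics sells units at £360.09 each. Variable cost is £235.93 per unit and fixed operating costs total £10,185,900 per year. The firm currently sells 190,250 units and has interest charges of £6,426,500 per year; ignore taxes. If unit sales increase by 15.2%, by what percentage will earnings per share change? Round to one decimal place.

+51.2%

Total contribution margin = 190,250 × £124.16 = £23,621,440.00.
Operating income = contribution − fixed costs = £23,621,440.00 − £10,185,900 = £13,435,540.00.
Interest = £6,426,500.00, so EBIT − I = £7,009,040.00.
Degree of combined leverage = contribution ÷ (EBIT − I) = £23,621,440.00 ÷ £7,009,040.00 = 3.3701.
EPS therefore changes by 3.3701 × (+15.2%) = +51.2%.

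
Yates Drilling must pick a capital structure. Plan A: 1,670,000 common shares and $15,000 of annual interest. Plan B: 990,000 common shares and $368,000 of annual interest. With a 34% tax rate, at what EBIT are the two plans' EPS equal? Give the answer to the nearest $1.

At indifference, (EBIT − 15,000)(1 − t)/1,670,000 = (EBIT − 368,000)(1 − t)/990,000.
Cancelling (1 − t) and cross-multiplying: 990,000·(EBIT − 15,000) = 1,670,000·(EBIT − 368,000).
Solving, EBIT = (368,000·1,670,000 − 15,000·990,000) / (1,670,000 − 990,000) = 599,710,000,000 / 680,000 = 881,926.47.

$881,926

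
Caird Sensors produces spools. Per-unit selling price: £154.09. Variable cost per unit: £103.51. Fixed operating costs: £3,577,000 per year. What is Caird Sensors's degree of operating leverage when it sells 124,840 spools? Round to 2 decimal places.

2.31

Contribution at this volume is 124,840 × £50.58 = £6,314,407.20.
Operating income = contribution − fixed costs = £6,314,407.20 − £3,577,000 = £2,737,407.20.
So DOL = total CM / EBIT = £6,314,407.20 / £2,737,407.20 = 2.3067.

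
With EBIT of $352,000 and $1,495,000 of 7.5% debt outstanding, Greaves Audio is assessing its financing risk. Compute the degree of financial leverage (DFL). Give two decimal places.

Interest = $112,125.00.
Degree of financial leverage = EBIT / (EBIT − interest) = $352,000 / $239,875.00 = 1.4674.

1.47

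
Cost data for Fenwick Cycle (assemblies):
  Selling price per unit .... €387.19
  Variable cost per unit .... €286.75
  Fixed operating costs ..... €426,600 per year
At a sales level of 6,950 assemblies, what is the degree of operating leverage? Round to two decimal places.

2.57

Contribution at this volume is 6,950 × €100.44 = €698,058.00.
EBIT = €698,058.00 − €426,600 = €271,458.00.
DOL = contribution ÷ EBIT = €698,058.00 ÷ €271,458.00 = 2.5715.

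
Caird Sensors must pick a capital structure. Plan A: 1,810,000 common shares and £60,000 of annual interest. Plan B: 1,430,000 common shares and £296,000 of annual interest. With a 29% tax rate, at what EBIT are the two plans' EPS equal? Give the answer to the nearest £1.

At indifference, (EBIT − 60,000)(1 − t)/1,810,000 = (EBIT − 296,000)(1 − t)/1,430,000.
The (1 − t) factor cancels: (EBIT − 60,000) × 1,430,000 = (EBIT − 296,000) × 1,810,000.
Solving, EBIT = (296,000·1,810,000 − 60,000·1,430,000) / (1,810,000 − 1,430,000) = 449,960,000,000 / 380,000 = 1,184,105.26.

£1,184,105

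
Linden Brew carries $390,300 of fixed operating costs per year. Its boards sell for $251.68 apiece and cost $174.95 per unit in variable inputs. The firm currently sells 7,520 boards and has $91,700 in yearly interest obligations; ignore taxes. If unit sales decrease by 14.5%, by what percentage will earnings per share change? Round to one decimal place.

-88.1%

Contribution at this volume is 7,520 × $76.73 = $577,009.60.
EBIT = $577,009.60 − $390,300 = $186,709.60.
After interest of $91,700.00, pre-tax earnings = $95,009.60.
Degree of combined leverage = contribution ÷ (EBIT − I) = $577,009.60 ÷ $95,009.60 = 6.0732.
%ΔEPS = DCL × %ΔSales = 6.0732 × -14.5% = -88.1%.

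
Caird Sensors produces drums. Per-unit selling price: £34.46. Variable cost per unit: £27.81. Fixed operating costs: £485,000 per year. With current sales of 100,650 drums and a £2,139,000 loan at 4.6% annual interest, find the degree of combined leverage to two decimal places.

Total contribution margin = 100,650 × £6.65 = £669,322.50.
Operating income = contribution − fixed costs = £669,322.50 − £485,000 = £184,322.50. Interest = £98,394.00.
DOL = £669,322.50 ÷ £184,322.50 = 3.6313; DFL = £184,322.50 ÷ £85,928.50 = 2.1451.
DCL = DOL × DFL = 3.6313 × 2.1451 = 7.7895.

7.79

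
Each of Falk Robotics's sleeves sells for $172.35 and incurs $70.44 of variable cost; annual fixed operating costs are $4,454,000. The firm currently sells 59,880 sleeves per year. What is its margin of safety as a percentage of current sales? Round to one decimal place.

Unit CM = price − variable cost = $172.35 − $70.44 = $101.91. Break-even units = $4,454,000 ÷ $101.91 = 43,705.23; break-even revenue = 43,705.23 × $172.35 = $7,532,596.41.
Actual sales revenue = 59,880 × $172.35 = $10,320,318.00.
Margin of safety = ($10,320,318.00 − $7,532,596.41) ÷ $10,320,318.00 = 27.0%.

27.0%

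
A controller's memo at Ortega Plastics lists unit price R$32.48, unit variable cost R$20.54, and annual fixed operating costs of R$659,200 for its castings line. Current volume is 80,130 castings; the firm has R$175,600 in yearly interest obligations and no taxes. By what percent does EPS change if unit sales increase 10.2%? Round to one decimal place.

Contribution at this volume is 80,130 × R$11.94 = R$956,752.20.
Subtracting fixed costs: EBIT = R$956,752.20 − R$659,200 = R$297,552.20.
Interest = R$175,600.00, so EBIT − I = R$121,952.20.
Degree of combined leverage = contribution ÷ (EBIT − I) = R$956,752.20 ÷ R$121,952.20 = 7.8453.
EPS therefore changes by 7.8453 × (+10.2%) = +80.0%.

+80.0%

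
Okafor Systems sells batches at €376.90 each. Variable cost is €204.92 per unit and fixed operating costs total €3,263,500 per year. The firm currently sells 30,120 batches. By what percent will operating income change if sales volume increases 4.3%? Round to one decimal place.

+11.6%

Total contribution margin = 30,120 × €171.98 = €5,180,037.60.
Operating income = contribution − fixed costs = €5,180,037.60 − €3,263,500 = €1,916,537.60.
Degree of operating leverage = €5,180,037.60 / €1,916,537.60 = 2.7028.
Operating income changes by 2.7028 × +4.3% = +11.6%.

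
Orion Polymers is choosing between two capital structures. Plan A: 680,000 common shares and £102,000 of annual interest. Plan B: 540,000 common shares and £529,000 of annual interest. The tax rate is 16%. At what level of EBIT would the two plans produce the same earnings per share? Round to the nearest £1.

£2,176,000

Set EPS_A = EPS_B: (EBIT − £102,000)(1 − 0.16) ÷ 680,000 = (EBIT − £529,000)(1 − 0.16) ÷ 540,000.
Cancelling (1 − t) and cross-multiplying: 540,000·(EBIT − 102,000) = 680,000·(EBIT − 529,000).
Solving, EBIT = (529,000·680,000 − 102,000·540,000) / (680,000 − 540,000) = 304,640,000,000 / 140,000 = 2,176,000.00.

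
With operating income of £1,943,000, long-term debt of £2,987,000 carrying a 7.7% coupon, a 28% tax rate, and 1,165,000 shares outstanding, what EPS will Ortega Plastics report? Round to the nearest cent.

£1.06

Interest = £229,999.00, so EBT = £1,943,000 − £229,999.00 = £1,713,001.00.
Net income = £1,713,001.00 × (1 − 0.28) = £1,233,360.72.
Per share: £1,233,360.72 / 1,165,000 shares = £1.06.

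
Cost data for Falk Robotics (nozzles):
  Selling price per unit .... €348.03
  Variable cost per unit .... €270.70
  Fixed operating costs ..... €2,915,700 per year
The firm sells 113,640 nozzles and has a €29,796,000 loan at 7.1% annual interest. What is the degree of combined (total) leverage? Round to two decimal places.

Contribution at this volume is 113,640 × €77.33 = €8,787,781.20.
Operating income = contribution − fixed costs = €8,787,781.20 − €2,915,700 = €5,872,081.20. Interest = €2,115,516.00.
DOL = €8,787,781.20 ÷ €5,872,081.20 = 1.4965; DFL = €5,872,081.20 ÷ €3,756,565.20 = 1.5632.
DCL = DOL × DFL = 1.4965 × 1.5632 = 2.3393.

2.34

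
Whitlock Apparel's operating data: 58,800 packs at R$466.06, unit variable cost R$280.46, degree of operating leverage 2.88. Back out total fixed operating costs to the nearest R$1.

At 58,800 units, contribution = 58,800 × R$185.60 = R$10,913,280.00.
DOL = contribution / EBIT, so EBIT = R$10,913,280.00 / 2.88 = R$3,789,333.33.
Fixed costs = CM − EBIT = R$10,913,280.00 − R$3,789,333.33 = R$7,123,947.

R$7,123,947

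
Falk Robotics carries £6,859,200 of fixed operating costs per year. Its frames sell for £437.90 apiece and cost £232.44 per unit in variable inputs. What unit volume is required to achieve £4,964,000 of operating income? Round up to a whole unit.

Each unit contributes £437.90 − £232.44 = £205.46.
Required volume = (fixed costs + target profit) ÷ CM = (£6,859,200 + £4,964,000) ÷ £205.46 = 57,545.02, so 57,546 frames.

57,546 frames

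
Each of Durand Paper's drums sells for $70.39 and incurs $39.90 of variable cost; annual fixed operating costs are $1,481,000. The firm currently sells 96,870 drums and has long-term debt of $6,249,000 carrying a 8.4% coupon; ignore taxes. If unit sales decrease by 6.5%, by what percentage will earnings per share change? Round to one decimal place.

Total contribution margin = 96,870 × $30.49 = $2,953,566.30.
EBIT = $2,953,566.30 − $1,481,000 = $1,472,566.30.
After interest of $524,916.00, pre-tax earnings = $947,650.30.
DCL = total CM / (EBIT − I) = $2,953,566.30 / $947,650.30 = 3.1167.
%ΔEPS = DCL × %ΔSales = 3.1167 × -6.5% = -20.3%.

-20.3%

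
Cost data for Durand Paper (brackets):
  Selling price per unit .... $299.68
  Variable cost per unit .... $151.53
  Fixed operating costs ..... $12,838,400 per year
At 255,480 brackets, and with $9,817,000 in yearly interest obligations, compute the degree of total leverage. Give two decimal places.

At 255,480 units, contribution = 255,480 × $148.15 = $37,849,362.00.
Subtracting fixed costs: EBIT = $37,849,362.00 − $12,838,400 = $25,010,962.00. Interest = $9,817,000.00, so EBIT − I = $15,193,962.00.
DCL = contribution ÷ (EBIT − I) = $37,849,362.00 ÷ $15,193,962.00 = 2.4911.

2.49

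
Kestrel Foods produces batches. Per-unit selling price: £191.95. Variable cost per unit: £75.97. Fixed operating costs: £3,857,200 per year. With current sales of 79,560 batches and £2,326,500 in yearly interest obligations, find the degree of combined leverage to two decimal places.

3.03

At 79,560 units, contribution = 79,560 × £115.98 = £9,227,368.80.
Operating income = contribution − fixed costs = £9,227,368.80 − £3,857,200 = £5,370,168.80. Interest = £2,326,500.00.
DOL = £9,227,368.80 ÷ £5,370,168.80 = 1.7183; DFL = £5,370,168.80 ÷ £3,043,668.80 = 1.7644.
Combined leverage = 1.7183 × 1.7644 = 3.0318.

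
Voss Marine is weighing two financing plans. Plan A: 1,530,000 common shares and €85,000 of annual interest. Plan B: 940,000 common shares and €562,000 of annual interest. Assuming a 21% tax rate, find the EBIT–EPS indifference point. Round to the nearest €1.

At indifference, (EBIT − 85,000)(1 − t)/1,530,000 = (EBIT − 562,000)(1 − t)/940,000.
Cancelling (1 − t) and cross-multiplying: 940,000·(EBIT − 85,000) = 1,530,000·(EBIT − 562,000).
Solving, EBIT = (562,000·1,530,000 − 85,000·940,000) / (1,530,000 − 940,000) = 779,960,000,000 / 590,000 = 1,321,966.10.

€1,321,966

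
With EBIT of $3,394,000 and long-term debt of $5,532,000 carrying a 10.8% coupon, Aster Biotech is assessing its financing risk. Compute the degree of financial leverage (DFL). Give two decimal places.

1.21

Interest = $597,456.00.
Degree of financial leverage = EBIT / (EBIT − interest) = $3,394,000 / $2,796,544.00 = 1.2136.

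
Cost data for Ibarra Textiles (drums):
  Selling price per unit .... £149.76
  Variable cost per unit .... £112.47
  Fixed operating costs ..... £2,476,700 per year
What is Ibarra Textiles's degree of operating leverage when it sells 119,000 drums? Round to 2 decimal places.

2.26

At 119,000 units, contribution = 119,000 × £37.29 = £4,437,510.00.
EBIT = £4,437,510.00 − £2,476,700 = £1,960,810.00.
So DOL = total CM / EBIT = £4,437,510.00 / £1,960,810.00 = 2.2631.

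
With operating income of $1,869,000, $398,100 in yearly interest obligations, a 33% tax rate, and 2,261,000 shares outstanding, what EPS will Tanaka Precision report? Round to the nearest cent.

$0.44

Pre-tax income = $1,869,000 − $398,100.00 = $1,470,900.00.
After tax at 33%: net income = $1,470,900.00 × 0.67 = $985,503.00.
EPS = $985,503.00 ÷ 2,261,000 = $0.44.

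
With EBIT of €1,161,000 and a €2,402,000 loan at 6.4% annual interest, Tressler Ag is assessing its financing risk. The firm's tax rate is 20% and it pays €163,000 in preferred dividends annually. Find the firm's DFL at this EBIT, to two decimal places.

1.44

Interest = €153,728.00.
Preferred dividends grossed up pre-tax: €163,000 / (1 − 0.20) = €203,750.00.
DFL = EBIT ÷ [EBIT − I − D_p/(1−t)] = €1,161,000 ÷ [€1,161,000 − €153,728.00 − €203,750.00] = €1,161,000 ÷ €803,522.00 = 1.4449.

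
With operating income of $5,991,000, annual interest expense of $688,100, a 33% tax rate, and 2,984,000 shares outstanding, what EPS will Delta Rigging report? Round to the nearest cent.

Interest = $688,100.00, so EBT = $5,991,000 − $688,100.00 = $5,302,900.00.
Net income = $5,302,900.00 × (1 − 0.33) = $3,552,943.00.
Per share: $3,552,943.00 / 2,984,000 shares = $1.19.

$1.19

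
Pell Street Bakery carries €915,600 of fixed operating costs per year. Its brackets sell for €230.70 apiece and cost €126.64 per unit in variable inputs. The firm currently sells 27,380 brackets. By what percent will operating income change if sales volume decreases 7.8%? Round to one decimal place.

Contribution at this volume is 27,380 × €104.06 = €2,849,162.80.
EBIT = €2,849,162.80 − €915,600 = €1,933,562.80.
Degree of operating leverage = €2,849,162.80 / €1,933,562.80 = 1.4735.
So EBIT moves 1.4735 × (-7.8%) = -11.5%.

-11.5%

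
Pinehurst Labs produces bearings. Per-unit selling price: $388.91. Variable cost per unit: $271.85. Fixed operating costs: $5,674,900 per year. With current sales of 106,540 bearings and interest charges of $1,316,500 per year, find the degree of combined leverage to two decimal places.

2.28

At 106,540 units, contribution = 106,540 × $117.06 = $12,471,572.40.
Operating income = contribution − fixed costs = $12,471,572.40 − $5,674,900 = $6,796,672.40. Interest = $1,316,500.00, so EBIT − I = $5,480,172.40.
DCL = contribution ÷ (EBIT − I) = $12,471,572.40 ÷ $5,480,172.40 = 2.2758.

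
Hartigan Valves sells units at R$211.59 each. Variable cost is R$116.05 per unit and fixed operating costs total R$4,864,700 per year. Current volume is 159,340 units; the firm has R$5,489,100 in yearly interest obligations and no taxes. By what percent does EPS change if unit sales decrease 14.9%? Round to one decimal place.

-46.6%

Contribution at this volume is 159,340 × R$95.54 = R$15,223,343.60.
Operating income = contribution − fixed costs = R$15,223,343.60 − R$4,864,700 = R$10,358,643.60.
After interest of R$5,489,100.00, pre-tax earnings = R$4,869,543.60.
Degree of combined leverage = contribution ÷ (EBIT − I) = R$15,223,343.60 ÷ R$4,869,543.60 = 3.1262.
%ΔEPS = DCL × %ΔSales = 3.1262 × -14.9% = -46.6%.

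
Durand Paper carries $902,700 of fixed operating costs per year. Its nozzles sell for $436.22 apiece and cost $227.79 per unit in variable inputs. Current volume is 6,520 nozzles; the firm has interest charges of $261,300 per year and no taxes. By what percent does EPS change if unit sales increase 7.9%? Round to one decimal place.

At 6,520 units, contribution = 6,520 × $208.43 = $1,358,963.60.
EBIT = $1,358,963.60 − $902,700 = $456,263.60.
Interest = $261,300.00, so EBIT − I = $194,963.60.
DCL = total CM / (EBIT − I) = $1,358,963.60 / $194,963.60 = 6.9703.
%ΔEPS = DCL × %ΔSales = 6.9703 × +7.9% = +55.1%.

+55.1%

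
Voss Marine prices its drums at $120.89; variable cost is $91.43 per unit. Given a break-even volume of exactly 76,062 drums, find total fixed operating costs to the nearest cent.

Contribution margin per unit = $120.89 − $91.43 = $29.46.
Since BE = FC / CM, FC = 76,062 × $29.46 = $2,240,786.52.

$2,240,786.52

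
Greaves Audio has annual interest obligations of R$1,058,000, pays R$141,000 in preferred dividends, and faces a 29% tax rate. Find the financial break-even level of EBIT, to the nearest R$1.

Grossing the preferred dividend up to pre-tax terms: R$141,000 / (1 − 0.29) = R$198,591.55.
Financial break-even EBIT = interest + D_p ÷ (1 − t) = R$1,058,000 + R$198,591.55 = R$1,256,591.55.

R$1,256,592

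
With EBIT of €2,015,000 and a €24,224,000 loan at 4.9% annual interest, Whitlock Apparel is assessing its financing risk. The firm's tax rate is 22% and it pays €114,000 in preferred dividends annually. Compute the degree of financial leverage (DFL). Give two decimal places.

2.96

Interest = €1,186,976.00.
Preferred dividends grossed up pre-tax: €114,000 / (1 − 0.22) = €146,153.85.
DFL = EBIT ÷ [EBIT − I − D_p/(1−t)] = €2,015,000 ÷ [€2,015,000 − €1,186,976.00 − €146,153.85] = €2,015,000 ÷ €681,870.15 = 2.9551.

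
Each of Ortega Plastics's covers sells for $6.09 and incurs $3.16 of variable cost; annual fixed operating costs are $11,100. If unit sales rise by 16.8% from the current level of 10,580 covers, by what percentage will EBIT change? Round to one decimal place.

At 10,580 units, contribution = 10,580 × $2.93 = $30,999.40.
Subtracting fixed costs: EBIT = $30,999.40 − $11,100 = $19,899.40.
DOL = contribution ÷ EBIT = $30,999.40 ÷ $19,899.40 = 1.5578.
Operating income changes by 1.5578 × +16.8% = +26.2%.

+26.2%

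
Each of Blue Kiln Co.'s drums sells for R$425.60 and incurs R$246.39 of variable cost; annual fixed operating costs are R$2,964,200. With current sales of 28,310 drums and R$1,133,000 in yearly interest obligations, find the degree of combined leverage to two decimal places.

5.20

At 28,310 units, contribution = 28,310 × R$179.21 = R$5,073,435.10.
EBIT = R$5,073,435.10 − R$2,964,200 = R$2,109,235.10. Interest = R$1,133,000.00, so EBIT − I = R$976,235.10.
DCL = contribution ÷ (EBIT − I) = R$5,073,435.10 ÷ R$976,235.10 = 5.1969.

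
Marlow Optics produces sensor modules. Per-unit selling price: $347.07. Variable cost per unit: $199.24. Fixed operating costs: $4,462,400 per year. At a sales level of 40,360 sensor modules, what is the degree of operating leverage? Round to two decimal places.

Contribution at this volume is 40,360 × $147.83 = $5,966,418.80.
Operating income = contribution − fixed costs = $5,966,418.80 − $4,462,400 = $1,504,018.80.
Degree of operating leverage = $5,966,418.80 / $1,504,018.80 = 3.9670.

3.97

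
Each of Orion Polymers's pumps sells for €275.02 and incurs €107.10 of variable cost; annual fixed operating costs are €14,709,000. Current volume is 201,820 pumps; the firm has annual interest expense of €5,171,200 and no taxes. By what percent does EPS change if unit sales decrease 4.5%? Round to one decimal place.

Contribution at this volume is 201,820 × €167.92 = €33,889,614.40.
Operating income = contribution − fixed costs = €33,889,614.40 − €14,709,000 = €19,180,614.40.
After interest of €5,171,200.00, pre-tax earnings = €14,009,414.40.
Degree of combined leverage = contribution ÷ (EBIT − I) = €33,889,614.40 ÷ €14,009,414.40 = 2.4191.
EPS therefore changes by 2.4191 × (-4.5%) = -10.9%.

-10.9%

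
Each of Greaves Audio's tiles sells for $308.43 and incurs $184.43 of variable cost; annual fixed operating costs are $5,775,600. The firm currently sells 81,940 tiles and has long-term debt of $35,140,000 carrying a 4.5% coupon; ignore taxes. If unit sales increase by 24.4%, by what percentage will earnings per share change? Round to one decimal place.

+88.4%

At 81,940 units, contribution = 81,940 × $124.00 = $10,160,560.00.
EBIT = $10,160,560.00 − $5,775,600 = $4,384,960.00.
Interest = $1,581,300.00, so EBIT − I = $2,803,660.00.
Degree of combined leverage = contribution ÷ (EBIT − I) = $10,160,560.00 ÷ $2,803,660.00 = 3.6240.
%ΔEPS = DCL × %ΔSales = 3.6240 × +24.4% = +88.4%.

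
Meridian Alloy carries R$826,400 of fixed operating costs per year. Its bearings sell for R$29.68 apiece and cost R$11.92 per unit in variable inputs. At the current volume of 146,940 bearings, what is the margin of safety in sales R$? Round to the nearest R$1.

Contribution margin per unit = R$29.68 − R$11.92 = R$17.76. Break-even units = R$826,400 ÷ R$17.76 = 46,531.53; break-even revenue = 46,531.53 × R$29.68 = R$1,381,055.86.
Current sales = 146,940 × R$29.68 = R$4,361,179.20.
Margin of safety = R$4,361,179.20 − R$1,381,055.86 = R$2,980,123.

R$2,980,123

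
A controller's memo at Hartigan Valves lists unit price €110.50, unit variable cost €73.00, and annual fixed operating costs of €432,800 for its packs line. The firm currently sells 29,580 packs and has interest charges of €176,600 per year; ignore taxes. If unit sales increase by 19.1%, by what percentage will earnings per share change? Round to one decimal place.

+42.4%

Contribution at this volume is 29,580 × €37.50 = €1,109,250.00.
Operating income = contribution − fixed costs = €1,109,250.00 − €432,800 = €676,450.00.
Interest = €176,600.00, so EBIT − I = €499,850.00.
DCL = total CM / (EBIT − I) = €1,109,250.00 / €499,850.00 = 2.2192.
EPS therefore changes by 2.2192 × (+19.1%) = +42.4%.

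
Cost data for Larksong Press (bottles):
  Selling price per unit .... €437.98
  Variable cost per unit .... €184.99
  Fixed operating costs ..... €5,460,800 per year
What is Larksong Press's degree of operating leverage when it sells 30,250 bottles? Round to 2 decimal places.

3.49

Total contribution margin = 30,250 × €252.99 = €7,652,947.50.
Subtracting fixed costs: EBIT = €7,652,947.50 − €5,460,800 = €2,192,147.50.
Degree of operating leverage = €7,652,947.50 / €2,192,147.50 = 3.4911.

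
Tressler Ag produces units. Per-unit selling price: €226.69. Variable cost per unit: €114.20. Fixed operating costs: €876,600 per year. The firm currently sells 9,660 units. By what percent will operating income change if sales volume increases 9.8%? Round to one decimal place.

At 9,660 units, contribution = 9,660 × €112.49 = €1,086,653.40.
EBIT = €1,086,653.40 − €876,600 = €210,053.40.
So DOL = total CM / EBIT = €1,086,653.40 / €210,053.40 = 5.1732.
Operating income changes by 5.1732 × +9.8% = +50.7%.

+50.7%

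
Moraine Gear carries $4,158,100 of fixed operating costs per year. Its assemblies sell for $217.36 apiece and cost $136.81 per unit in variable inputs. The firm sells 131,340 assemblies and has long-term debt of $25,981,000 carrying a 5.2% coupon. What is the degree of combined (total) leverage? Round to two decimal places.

2.09

At 131,340 units, contribution = 131,340 × $80.55 = $10,579,437.00.
Subtracting fixed costs: EBIT = $10,579,437.00 − $4,158,100 = $6,421,337.00. Interest = $1,351,012.00, so EBIT − I = $5,070,325.00.
Degree of total leverage = total CM / (EBIT − interest) = $10,579,437.00 / $5,070,325.00 = 2.0865.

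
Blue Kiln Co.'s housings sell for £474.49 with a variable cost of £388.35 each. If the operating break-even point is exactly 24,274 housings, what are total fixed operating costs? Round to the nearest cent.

Unit CM = price − variable cost = £474.49 − £388.35 = £86.14.
Since BE = FC / CM, FC = 24,274 × £86.14 = £2,090,962.36.

£2,090,962.36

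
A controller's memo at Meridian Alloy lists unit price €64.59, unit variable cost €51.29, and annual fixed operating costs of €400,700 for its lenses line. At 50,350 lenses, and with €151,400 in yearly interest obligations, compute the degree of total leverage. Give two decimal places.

5.70

Contribution at this volume is 50,350 × €13.30 = €669,655.00.
EBIT = €669,655.00 − €400,700 = €268,955.00. Interest = €151,400.00.
DOL = €669,655.00 ÷ €268,955.00 = 2.4898; DFL = €268,955.00 ÷ €117,555.00 = 2.2879.
Combined leverage = 2.4898 × 2.2879 = 5.6964.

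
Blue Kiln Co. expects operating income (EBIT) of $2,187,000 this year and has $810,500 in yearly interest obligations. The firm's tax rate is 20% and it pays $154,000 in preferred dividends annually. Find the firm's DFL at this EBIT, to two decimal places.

Annual interest charges come to $810,500.00.
Preferred dividends grossed up pre-tax: $154,000 / (1 − 0.20) = $192,500.00.
DFL = EBIT ÷ [EBIT − I − D_p/(1−t)] = $2,187,000 ÷ [$2,187,000 − $810,500.00 − $192,500.00] = $2,187,000 ÷ $1,184,000.00 = 1.8471.

1.85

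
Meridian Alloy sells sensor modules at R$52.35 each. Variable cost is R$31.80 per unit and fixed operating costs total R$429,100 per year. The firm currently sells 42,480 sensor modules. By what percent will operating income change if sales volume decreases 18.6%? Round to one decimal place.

-36.6%

At 42,480 units, contribution = 42,480 × R$20.55 = R$872,964.00.
Operating income = contribution − fixed costs = R$872,964.00 − R$429,100 = R$443,864.00.
Degree of operating leverage = R$872,964.00 / R$443,864.00 = 1.9667.
So EBIT moves 1.9667 × (-18.6%) = -36.6%.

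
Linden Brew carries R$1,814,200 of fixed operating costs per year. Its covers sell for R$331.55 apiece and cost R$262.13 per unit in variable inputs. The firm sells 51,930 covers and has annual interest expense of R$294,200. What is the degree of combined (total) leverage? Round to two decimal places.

Contribution at this volume is 51,930 × R$69.42 = R$3,604,980.60.
Operating income = contribution − fixed costs = R$3,604,980.60 − R$1,814,200 = R$1,790,780.60. Interest = R$294,200.00.
DOL = R$3,604,980.60 ÷ R$1,790,780.60 = 2.0131; DFL = R$1,790,780.60 ÷ R$1,496,580.60 = 1.1966.
DCL = DOL × DFL = 2.0131 × 1.1966 = 2.4089.

2.41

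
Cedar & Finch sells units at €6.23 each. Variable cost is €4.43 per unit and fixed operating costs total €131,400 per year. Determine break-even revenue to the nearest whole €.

Contribution margin per unit = €6.23 − €4.43 = €1.80, a CM ratio of €1.80 ÷ €6.23 = 0.2889.
Break-even revenue = fixed costs × price ÷ CM = €131,400 × €6.23 ÷ €1.80 = €454,790.

€454,790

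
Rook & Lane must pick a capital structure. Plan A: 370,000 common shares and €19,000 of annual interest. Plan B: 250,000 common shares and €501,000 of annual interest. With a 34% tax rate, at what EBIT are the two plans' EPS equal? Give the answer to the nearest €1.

Set EPS_A = EPS_B: (EBIT − €19,000)(1 − 0.34) ÷ 370,000 = (EBIT − €501,000)(1 − 0.34) ÷ 250,000.
Cancelling (1 − t) and cross-multiplying: 250,000·(EBIT − 19,000) = 370,000·(EBIT − 501,000).
EBIT × (370,000 − 250,000) = 501,000 × 370,000 − 19,000 × 250,000 = 180,620,000,000, so EBIT = 180,620,000,000 ÷ 120,000 = 1,505,166.67.

€1,505,167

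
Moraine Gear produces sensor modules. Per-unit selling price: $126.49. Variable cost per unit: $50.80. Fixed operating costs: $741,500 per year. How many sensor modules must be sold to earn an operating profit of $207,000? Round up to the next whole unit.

12,532 sensor modules

Each unit contributes $126.49 − $50.80 = $75.69.
Need Q such that Q × $75.69 − $741,500 = $207,000, i.e. Q = $948,500 / $75.69 = 12,531.38 → 12,532.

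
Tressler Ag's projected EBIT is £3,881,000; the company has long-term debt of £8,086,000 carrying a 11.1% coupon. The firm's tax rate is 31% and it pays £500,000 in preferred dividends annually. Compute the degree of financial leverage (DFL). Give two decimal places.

1.72

Annual interest charges come to £897,546.00.
Pre-tax preferred-dividend burden = £500,000 ÷ (1 − 0.31) = £724,637.68.
DFL = EBIT ÷ [EBIT − I − D_p/(1−t)] = £3,881,000 ÷ [£3,881,000 − £897,546.00 − £724,637.68] = £3,881,000 ÷ £2,258,816.32 = 1.7182.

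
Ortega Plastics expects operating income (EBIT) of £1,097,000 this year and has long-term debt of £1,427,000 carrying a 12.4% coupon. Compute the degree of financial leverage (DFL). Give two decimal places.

Interest = £176,948.00.
Degree of financial leverage = EBIT / (EBIT − interest) = £1,097,000 / £920,052.00 = 1.1923.

1.19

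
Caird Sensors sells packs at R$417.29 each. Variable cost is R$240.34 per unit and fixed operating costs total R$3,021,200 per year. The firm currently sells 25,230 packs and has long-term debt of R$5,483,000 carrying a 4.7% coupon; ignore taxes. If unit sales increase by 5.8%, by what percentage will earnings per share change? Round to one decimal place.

+21.8%

At 25,230 units, contribution = 25,230 × R$176.95 = R$4,464,448.50.
EBIT = R$4,464,448.50 − R$3,021,200 = R$1,443,248.50.
Interest = R$257,701.00, so EBIT − I = R$1,185,547.50.
DCL = total CM / (EBIT − I) = R$4,464,448.50 / R$1,185,547.50 = 3.7657.
%ΔEPS = DCL × %ΔSales = 3.7657 × +5.8% = +21.8%.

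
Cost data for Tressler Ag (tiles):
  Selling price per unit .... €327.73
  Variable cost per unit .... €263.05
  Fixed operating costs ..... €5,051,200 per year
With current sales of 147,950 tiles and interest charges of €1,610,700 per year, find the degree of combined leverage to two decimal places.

3.29

Total contribution margin = 147,950 × €64.68 = €9,569,406.00.
Subtracting fixed costs: EBIT = €9,569,406.00 − €5,051,200 = €4,518,206.00. Interest = €1,610,700.00, so EBIT − I = €2,907,506.00.
DCL = contribution ÷ (EBIT − I) = €9,569,406.00 ÷ €2,907,506.00 = 3.2913.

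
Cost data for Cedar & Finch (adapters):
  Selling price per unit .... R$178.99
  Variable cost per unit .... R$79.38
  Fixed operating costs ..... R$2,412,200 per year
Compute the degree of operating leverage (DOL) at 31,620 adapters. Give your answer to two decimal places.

4.27

Contribution at this volume is 31,620 × R$99.61 = R$3,149,668.20.
EBIT = R$3,149,668.20 − R$2,412,200 = R$737,468.20.
Degree of operating leverage = R$3,149,668.20 / R$737,468.20 = 4.2709.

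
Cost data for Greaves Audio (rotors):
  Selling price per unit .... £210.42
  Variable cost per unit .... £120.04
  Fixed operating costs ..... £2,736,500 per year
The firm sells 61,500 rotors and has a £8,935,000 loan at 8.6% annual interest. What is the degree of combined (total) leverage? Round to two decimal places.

2.71

At 61,500 units, contribution = 61,500 × £90.38 = £5,558,370.00.
EBIT = £5,558,370.00 − £2,736,500 = £2,821,870.00. Interest = £768,410.00.
DOL = £5,558,370.00 ÷ £2,821,870.00 = 1.9697; DFL = £2,821,870.00 ÷ £2,053,460.00 = 1.3742.
DCL = DOL × DFL = 1.9697 × 1.3742 = 2.7068.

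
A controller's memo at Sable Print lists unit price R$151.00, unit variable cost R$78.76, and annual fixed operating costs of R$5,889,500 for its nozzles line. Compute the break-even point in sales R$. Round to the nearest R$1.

Contribution margin per unit = R$151.00 − R$78.76 = R$72.24, a CM ratio of R$72.24 ÷ R$151.00 = 0.4784.
Break-even sales = FC ÷ CM ratio = R$5,889,500 × R$151.00 / R$72.24 = R$12,310,555.

R$12,310,555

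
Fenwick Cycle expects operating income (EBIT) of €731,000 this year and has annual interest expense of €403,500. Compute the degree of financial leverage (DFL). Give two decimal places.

Interest = €403,500.00.
DFL = EBIT ÷ (EBIT − I) = €731,000 ÷ (€731,000 − €403,500.00) = €731,000 ÷ €327,500.00 = 2.2321.

2.23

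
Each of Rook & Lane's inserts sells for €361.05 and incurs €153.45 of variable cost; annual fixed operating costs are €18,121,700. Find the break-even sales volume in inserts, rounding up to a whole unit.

87,292 inserts

Unit CM = price − variable cost = €361.05 − €153.45 = €207.60.
Units to break even: €18,121,700 ÷ €207.60 = 87,291.43, rounded up to 87,292.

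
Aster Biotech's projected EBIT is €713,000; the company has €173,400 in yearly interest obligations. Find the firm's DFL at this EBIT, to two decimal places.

1.32

Annual interest charges come to €173,400.00.
DFL = EBIT ÷ (EBIT − I) = €713,000 ÷ (€713,000 − €173,400.00) = €713,000 ÷ €539,600.00 = 1.3213.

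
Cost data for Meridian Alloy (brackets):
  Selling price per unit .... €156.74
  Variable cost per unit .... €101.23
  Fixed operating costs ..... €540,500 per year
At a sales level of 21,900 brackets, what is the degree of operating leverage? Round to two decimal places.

1.80

At 21,900 units, contribution = 21,900 × €55.51 = €1,215,669.00.
Operating income = contribution − fixed costs = €1,215,669.00 − €540,500 = €675,169.00.
DOL = contribution ÷ EBIT = €1,215,669.00 ÷ €675,169.00 = 1.8005.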